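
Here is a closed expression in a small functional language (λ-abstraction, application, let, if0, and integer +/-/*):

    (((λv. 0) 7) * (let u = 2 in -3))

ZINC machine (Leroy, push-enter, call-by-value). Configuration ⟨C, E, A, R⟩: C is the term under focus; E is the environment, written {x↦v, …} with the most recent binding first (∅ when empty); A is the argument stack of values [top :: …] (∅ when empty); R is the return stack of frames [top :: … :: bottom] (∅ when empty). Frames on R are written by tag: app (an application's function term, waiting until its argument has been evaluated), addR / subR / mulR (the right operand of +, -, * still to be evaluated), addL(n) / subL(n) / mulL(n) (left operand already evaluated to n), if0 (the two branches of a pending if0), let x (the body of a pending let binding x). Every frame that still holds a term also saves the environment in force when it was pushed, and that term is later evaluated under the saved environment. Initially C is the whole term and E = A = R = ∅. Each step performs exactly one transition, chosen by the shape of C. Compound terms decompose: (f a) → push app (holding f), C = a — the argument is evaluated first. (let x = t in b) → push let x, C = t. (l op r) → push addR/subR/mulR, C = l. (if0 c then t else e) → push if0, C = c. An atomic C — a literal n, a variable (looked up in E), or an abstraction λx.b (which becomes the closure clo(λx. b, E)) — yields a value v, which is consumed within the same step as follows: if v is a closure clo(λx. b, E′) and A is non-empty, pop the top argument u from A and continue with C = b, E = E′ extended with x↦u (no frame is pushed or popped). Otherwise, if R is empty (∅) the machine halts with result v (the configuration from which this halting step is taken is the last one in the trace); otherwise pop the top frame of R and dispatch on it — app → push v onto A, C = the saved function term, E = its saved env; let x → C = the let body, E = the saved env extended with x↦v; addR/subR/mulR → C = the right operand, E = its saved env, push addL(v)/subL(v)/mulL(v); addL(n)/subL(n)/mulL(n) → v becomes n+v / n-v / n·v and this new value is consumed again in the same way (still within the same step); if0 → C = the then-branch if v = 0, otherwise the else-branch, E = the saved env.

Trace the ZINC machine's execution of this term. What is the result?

step 0: <C=(((λv. 0) 7) * (let u = 2 in -3)), E=∅, A=∅, R=∅>
step 1: <C=((λv. 0) 7), E=∅, A=∅, R=[mulR]>
step 2: <C=7, E=∅, A=∅, R=[app :: mulR]>
step 3: <C=(λv. 0), E=∅, A=[7], R=[mulR]>
step 4: <C=0, E={v↦7}, A=∅, R=[mulR]>
step 5: <C=(let u = 2 in -3), E=∅, A=∅, R=[mulL(0)]>
step 6: <C=2, E=∅, A=∅, R=[let u :: mulL(0)]>
step 7: <C=-3, E={u↦2}, A=∅, R=[mulL(0)]>
→ final value 0

Answer: 0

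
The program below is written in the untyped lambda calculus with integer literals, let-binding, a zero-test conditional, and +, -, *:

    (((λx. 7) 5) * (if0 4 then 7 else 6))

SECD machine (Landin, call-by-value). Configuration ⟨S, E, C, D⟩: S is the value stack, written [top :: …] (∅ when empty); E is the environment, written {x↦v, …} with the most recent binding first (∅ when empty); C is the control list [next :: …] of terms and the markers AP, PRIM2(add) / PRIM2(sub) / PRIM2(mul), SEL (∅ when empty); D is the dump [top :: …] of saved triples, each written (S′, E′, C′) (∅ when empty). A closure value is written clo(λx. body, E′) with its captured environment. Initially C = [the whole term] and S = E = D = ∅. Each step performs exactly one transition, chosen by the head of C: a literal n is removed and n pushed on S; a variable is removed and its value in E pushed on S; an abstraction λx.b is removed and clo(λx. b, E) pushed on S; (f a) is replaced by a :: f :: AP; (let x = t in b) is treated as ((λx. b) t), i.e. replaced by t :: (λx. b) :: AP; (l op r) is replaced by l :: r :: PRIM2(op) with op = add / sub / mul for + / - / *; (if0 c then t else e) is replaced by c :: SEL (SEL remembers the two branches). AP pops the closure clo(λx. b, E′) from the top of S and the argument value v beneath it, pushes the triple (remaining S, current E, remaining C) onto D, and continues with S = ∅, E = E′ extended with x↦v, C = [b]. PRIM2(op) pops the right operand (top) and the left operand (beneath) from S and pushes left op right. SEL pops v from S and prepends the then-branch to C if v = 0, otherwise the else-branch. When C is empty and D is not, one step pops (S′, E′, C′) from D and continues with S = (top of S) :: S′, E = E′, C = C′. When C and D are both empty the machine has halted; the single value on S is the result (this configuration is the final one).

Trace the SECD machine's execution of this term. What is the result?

Answer: 42

Machine steps:
[0] <S=∅, E=∅, C=[(((λx. 7) 5) * (if0 4 then 7 else 6))], D=∅>
[1] <S=∅, E=∅, C=[((λx. 7) 5) :: (if0 4 then 7 else 6) :: PRIM2(mul)], D=∅>
[2] <S=∅, E=∅, C=[5 :: (λx. 7) :: AP :: (if0 4 then 7 else 6) :: PRIM2(mul)], D=∅>
[3] <S=[5], E=∅, C=[(λx. 7) :: AP :: (if0 4 then 7 else 6) :: PRIM2(mul)], D=∅>
[4] <S=[clo(λx. 7, ∅) :: 5], E=∅, C=[AP :: (if0 4 then 7 else 6) :: PRIM2(mul)], D=∅>
[5] <S=∅, E={x↦5}, C=[7], D=[(∅, ∅, [(if0 4 then 7 else 6) :: PRIM2(mul)])]>
[6] <S=[7], E={x↦5}, C=∅, D=[(∅, ∅, [(if0 4 then 7 else 6) :: PRIM2(mul)])]>
[7] <S=[7], E=∅, C=[(if0 4 then 7 else 6) :: PRIM2(mul)], D=∅>
[8] <S=[7], E=∅, C=[4 :: SEL :: PRIM2(mul)], D=∅>
[9] <S=[4 :: 7], E=∅, C=[SEL :: PRIM2(mul)], D=∅>
[10] <S=[7], E=∅, C=[6 :: PRIM2(mul)], D=∅>
[11] <S=[6 :: 7], E=∅, C=[PRIM2(mul)], D=∅>
[12] <S=[42], E=∅, C=∅, D=∅>
→ final value 42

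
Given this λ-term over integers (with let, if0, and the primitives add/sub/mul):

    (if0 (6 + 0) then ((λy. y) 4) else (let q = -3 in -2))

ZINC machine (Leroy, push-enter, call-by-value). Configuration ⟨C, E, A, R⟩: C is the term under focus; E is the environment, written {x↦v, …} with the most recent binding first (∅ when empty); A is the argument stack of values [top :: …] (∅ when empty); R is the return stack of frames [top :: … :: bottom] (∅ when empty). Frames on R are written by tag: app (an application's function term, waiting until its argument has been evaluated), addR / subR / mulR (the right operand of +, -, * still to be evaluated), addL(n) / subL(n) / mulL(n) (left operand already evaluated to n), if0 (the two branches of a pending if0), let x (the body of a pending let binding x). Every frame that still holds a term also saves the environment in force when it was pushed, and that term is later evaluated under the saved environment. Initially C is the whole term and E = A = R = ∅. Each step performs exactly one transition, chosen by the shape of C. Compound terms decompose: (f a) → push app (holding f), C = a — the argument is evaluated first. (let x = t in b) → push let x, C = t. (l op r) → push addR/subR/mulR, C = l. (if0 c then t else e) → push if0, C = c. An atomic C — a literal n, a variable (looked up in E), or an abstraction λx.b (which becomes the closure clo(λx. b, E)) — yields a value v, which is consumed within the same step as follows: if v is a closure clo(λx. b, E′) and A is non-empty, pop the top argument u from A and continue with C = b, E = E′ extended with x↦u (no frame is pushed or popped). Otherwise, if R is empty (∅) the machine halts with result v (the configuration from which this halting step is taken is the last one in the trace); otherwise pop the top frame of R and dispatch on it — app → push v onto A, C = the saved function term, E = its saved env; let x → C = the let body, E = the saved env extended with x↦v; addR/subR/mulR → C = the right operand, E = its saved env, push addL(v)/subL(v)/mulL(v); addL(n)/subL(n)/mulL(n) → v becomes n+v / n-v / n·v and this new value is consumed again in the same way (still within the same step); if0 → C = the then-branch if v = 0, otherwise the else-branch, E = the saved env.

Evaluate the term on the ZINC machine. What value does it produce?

[0] [C=(if0 (6 + 0) then ((λy. y) 4) else (let q = -3 in -2)) | E=∅ | A=∅ | R=∅]
[1] [C=(6 + 0) | E=∅ | A=∅ | R=[if0]]
[2] [C=6 | E=∅ | A=∅ | R=[addR :: if0]]
[3] [C=0 | E=∅ | A=∅ | R=[addL(6) :: if0]]
[4] [C=(let q = -3 in -2) | E=∅ | A=∅ | R=∅]
[5] [C=-3 | E=∅ | A=∅ | R=[let q]]
[6] [C=-2 | E={q↦-3} | A=∅ | R=∅]
→ final value -2

Answer: -2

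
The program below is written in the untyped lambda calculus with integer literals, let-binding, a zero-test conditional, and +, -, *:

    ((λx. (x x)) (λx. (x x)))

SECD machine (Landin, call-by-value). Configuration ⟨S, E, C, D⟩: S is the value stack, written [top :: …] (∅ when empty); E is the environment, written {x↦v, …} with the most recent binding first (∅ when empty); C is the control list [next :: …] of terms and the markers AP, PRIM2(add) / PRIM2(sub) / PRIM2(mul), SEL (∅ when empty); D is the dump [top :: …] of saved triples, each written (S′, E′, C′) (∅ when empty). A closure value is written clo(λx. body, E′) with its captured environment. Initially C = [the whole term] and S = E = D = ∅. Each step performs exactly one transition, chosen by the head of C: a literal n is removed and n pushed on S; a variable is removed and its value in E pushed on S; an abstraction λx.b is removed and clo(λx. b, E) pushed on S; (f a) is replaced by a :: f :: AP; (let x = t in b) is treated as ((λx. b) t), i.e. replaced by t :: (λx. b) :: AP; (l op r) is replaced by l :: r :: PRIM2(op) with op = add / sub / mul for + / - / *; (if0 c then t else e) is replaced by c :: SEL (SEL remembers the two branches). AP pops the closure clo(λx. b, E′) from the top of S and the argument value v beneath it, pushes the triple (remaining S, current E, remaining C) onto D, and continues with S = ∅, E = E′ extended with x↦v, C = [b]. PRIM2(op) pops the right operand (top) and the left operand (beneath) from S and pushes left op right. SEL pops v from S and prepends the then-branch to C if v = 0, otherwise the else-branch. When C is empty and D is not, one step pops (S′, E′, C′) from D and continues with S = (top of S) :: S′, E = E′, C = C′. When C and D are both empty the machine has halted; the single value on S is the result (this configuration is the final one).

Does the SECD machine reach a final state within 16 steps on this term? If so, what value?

Answer: DIVERGES (no final state within 16 steps)

Execution trace:
0. ⟨S=∅; E=∅; C=[((λx. (x x)) (λx. (x x)))]; D=∅⟩
1. ⟨S=∅; E=∅; C=[(λx. (x x)) :: (λx. (x x)) :: AP]; D=∅⟩
2. ⟨S=[clo(λx. (x x), ∅)]; E=∅; C=[(λx. (x x)) :: AP]; D=∅⟩
3. ⟨S=[clo(λx. (x x), ∅) :: clo(λx. (x x), ∅)]; E=∅; C=[AP]; D=∅⟩
4. ⟨S=∅; E={x↦clo(λx. (x x), ∅)}; C=[(x x)]; D=[(∅, ∅, ∅)]⟩
5. ⟨S=∅; E={x↦clo(λx. (x x), ∅)}; C=[x :: x :: AP]; D=[(∅, ∅, ∅)]⟩
6. ⟨S=[clo(λx. (x x), ∅)]; E={x↦clo(λx. (x x), ∅)}; C=[x :: AP]; D=[(∅, ∅, ∅)]⟩
7. ⟨S=[clo(λx. (x x), ∅) :: clo(λx. (x x), ∅)]; E={x↦clo(λx. (x x), ∅)}; C=[AP]; D=[(∅, ∅, ∅)]⟩
8. ⟨S=∅; E={x↦clo(λx. (x x), ∅)}; C=[(x x)]; D=[(∅, {x↦clo(λx. (x x), ∅)}, ∅) :: (∅, ∅, ∅)]⟩
9. ⟨S=∅; E={x↦clo(λx. (x x), ∅)}; C=[x :: x :: AP]; D=[(∅, {x↦clo(λx. (x x), ∅)}, ∅) :: (∅, ∅, ∅)]⟩
10. ⟨S=[clo(λx. (x x), ∅)]; E={x↦clo(λx. (x x), ∅)}; C=[x :: AP]; D=[(∅, {x↦clo(λx. (x x), ∅)}, ∅) :: (∅, ∅, ∅)]⟩
11. ⟨S=[clo(λx. (x x), ∅) :: clo(λx. (x x), ∅)]; E={x↦clo(λx. (x x), ∅)}; C=[AP]; D=[(∅, {x↦clo(λx. (x x), ∅)}, ∅) :: (∅, ∅, ∅)]⟩
12. ⟨S=∅; E={x↦clo(λx. (x x), ∅)}; C=[(x x)]; D=[(∅, {x↦clo(λx. (x x), ∅)}, ∅) :: (∅, {x↦clo(λx. (x x), ∅)}, ∅) :: (∅, ∅, ∅)]⟩
13. ⟨S=∅; E={x↦clo(λx. (x x), ∅)}; C=[x :: x :: AP]; D=[(∅, {x↦clo(λx. (x x), ∅)}, ∅) :: (∅, {x↦clo(λx. (x x), ∅)}, ∅) :: (∅, ∅, ∅)]⟩
14. ⟨S=[clo(λx. (x x), ∅)]; E={x↦clo(λx. (x x), ∅)}; C=[x :: AP]; D=[(∅, {x↦clo(λx. (x x), ∅)}, ∅) :: (∅, {x↦clo(λx. (x x), ∅)}, ∅) :: (∅, ∅, ∅)]⟩
15. ⟨S=[clo(λx. (x x), ∅) :: clo(λx. (x x), ∅)]; E={x↦clo(λx. (x x), ∅)}; C=[AP]; D=[(∅, {x↦clo(λx. (x x), ∅)}, ∅) :: (∅, {x↦clo(λx. (x x), ∅)}, ∅) :: (∅, ∅, ∅)]⟩
16. ⟨S=∅; E={x↦clo(λx. (x x), ∅)}; C=[(x x)]; D=[(∅, {x↦clo(λx. (x x), ∅)}, ∅) :: (∅, {x↦clo(λx. (x x), ∅)}, ∅) :: (∅, {x↦clo(λx. (x x), ∅)}, ∅) :: (∅, ∅, ∅)]⟩
→ 16 transitions taken and the configuration is still not final: no result within 16 steps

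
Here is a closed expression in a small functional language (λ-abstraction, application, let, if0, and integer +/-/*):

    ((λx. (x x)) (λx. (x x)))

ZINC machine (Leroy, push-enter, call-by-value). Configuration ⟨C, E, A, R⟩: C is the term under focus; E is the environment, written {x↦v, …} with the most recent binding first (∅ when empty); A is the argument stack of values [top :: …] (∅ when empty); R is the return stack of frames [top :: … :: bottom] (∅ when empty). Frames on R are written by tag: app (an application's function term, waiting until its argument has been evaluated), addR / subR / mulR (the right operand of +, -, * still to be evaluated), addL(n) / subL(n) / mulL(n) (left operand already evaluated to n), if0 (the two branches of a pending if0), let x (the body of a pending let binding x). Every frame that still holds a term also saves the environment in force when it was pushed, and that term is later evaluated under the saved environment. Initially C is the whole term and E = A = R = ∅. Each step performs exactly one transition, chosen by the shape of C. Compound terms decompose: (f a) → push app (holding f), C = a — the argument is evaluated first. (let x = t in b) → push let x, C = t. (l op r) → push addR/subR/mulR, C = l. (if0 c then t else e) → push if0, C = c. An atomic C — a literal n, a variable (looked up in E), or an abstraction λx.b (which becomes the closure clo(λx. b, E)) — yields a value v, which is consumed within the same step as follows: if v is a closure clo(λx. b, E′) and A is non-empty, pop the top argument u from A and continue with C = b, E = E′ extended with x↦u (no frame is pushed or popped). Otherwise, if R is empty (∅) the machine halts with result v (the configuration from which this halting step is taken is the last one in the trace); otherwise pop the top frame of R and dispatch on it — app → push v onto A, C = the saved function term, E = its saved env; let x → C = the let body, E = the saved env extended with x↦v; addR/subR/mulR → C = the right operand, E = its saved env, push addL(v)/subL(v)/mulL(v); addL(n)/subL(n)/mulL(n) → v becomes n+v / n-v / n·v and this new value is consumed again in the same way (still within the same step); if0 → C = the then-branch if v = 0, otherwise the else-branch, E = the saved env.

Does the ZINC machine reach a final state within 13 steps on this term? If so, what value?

step 0: ⟨C=((λx. (x x)) (λx. (x x))); E=∅; A=∅; R=∅⟩
step 1: ⟨C=(λx. (x x)); E=∅; A=∅; R=[app]⟩
step 2: ⟨C=(λx. (x x)); E=∅; A=[clo(λx. (x x), ∅)]; R=∅⟩
step 3: ⟨C=(x x); E={x↦clo(λx. (x x), ∅)}; A=∅; R=∅⟩
step 4: ⟨C=x; E={x↦clo(λx. (x x), ∅)}; A=∅; R=[app]⟩
step 5: ⟨C=x; E={x↦clo(λx. (x x), ∅)}; A=[clo(λx. (x x), ∅)]; R=∅⟩
… configuration repeats with period 3 (steps 3–5 recur indefinitely) …

Answer: DIVERGES (no final state within 13 steps)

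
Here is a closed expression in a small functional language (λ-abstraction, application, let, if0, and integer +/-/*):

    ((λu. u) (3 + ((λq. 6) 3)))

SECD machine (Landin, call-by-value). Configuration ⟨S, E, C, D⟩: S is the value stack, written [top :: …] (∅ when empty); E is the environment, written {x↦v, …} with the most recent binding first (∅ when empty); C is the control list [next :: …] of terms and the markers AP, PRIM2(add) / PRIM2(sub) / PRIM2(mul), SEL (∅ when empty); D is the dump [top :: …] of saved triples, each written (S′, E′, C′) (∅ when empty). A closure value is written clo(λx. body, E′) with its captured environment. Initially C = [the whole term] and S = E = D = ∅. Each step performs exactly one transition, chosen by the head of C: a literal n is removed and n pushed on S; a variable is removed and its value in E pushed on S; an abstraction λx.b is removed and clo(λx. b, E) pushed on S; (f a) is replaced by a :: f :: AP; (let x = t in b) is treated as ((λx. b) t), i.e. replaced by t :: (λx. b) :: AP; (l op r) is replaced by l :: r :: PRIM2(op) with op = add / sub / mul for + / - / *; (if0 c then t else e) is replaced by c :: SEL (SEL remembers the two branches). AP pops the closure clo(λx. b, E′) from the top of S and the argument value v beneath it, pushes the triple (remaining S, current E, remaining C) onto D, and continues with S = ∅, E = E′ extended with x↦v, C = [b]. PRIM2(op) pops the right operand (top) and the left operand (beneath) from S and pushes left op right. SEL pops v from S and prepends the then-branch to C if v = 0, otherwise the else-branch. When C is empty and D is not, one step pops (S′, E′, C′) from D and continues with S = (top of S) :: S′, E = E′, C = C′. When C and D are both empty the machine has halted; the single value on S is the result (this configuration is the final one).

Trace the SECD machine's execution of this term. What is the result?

Answer: 9

Machine steps:
step 0: [S=∅ | E=∅ | C=[((λu. u) (3 + ((λq. 6) 3)))] | D=∅]
step 1: [S=∅ | E=∅ | C=[(3 + ((λq. 6) 3)) :: (λu. u) :: AP] | D=∅]
step 2: [S=∅ | E=∅ | C=[3 :: ((λq. 6) 3) :: PRIM2(add) :: (λu. u) :: AP] | D=∅]
step 3: [S=[3] | E=∅ | C=[((λq. 6) 3) :: PRIM2(add) :: (λu. u) :: AP] | D=∅]
step 4: [S=[3] | E=∅ | C=[3 :: (λq. 6) :: AP :: PRIM2(add) :: (λu. u) :: AP] | D=∅]
step 5: [S=[3 :: 3] | E=∅ | C=[(λq. 6) :: AP :: PRIM2(add) :: (λu. u) :: AP] | D=∅]
step 6: [S=[clo(λq. 6, ∅) :: 3 :: 3] | E=∅ | C=[AP :: PRIM2(add) :: (λu. u) :: AP] | D=∅]
step 7: [S=∅ | E={q↦3} | C=[6] | D=[([3], ∅, [PRIM2(add) :: (λu. u) :: AP])]]
step 8: [S=[6] | E={q↦3} | C=∅ | D=[([3], ∅, [PRIM2(add) :: (λu. u) :: AP])]]
step 9: [S=[6 :: 3] | E=∅ | C=[PRIM2(add) :: (λu. u) :: AP] | D=∅]
step 10: [S=[9] | E=∅ | C=[(λu. u) :: AP] | D=∅]
step 11: [S=[clo(λu. u, ∅) :: 9] | E=∅ | C=[AP] | D=∅]
step 12: [S=∅ | E={u↦9} | C=[u] | D=[(∅, ∅, ∅)]]
step 13: [S=[9] | E={u↦9} | C=∅ | D=[(∅, ∅, ∅)]]
step 14: [S=[9] | E=∅ | C=∅ | D=∅]
→ final value 9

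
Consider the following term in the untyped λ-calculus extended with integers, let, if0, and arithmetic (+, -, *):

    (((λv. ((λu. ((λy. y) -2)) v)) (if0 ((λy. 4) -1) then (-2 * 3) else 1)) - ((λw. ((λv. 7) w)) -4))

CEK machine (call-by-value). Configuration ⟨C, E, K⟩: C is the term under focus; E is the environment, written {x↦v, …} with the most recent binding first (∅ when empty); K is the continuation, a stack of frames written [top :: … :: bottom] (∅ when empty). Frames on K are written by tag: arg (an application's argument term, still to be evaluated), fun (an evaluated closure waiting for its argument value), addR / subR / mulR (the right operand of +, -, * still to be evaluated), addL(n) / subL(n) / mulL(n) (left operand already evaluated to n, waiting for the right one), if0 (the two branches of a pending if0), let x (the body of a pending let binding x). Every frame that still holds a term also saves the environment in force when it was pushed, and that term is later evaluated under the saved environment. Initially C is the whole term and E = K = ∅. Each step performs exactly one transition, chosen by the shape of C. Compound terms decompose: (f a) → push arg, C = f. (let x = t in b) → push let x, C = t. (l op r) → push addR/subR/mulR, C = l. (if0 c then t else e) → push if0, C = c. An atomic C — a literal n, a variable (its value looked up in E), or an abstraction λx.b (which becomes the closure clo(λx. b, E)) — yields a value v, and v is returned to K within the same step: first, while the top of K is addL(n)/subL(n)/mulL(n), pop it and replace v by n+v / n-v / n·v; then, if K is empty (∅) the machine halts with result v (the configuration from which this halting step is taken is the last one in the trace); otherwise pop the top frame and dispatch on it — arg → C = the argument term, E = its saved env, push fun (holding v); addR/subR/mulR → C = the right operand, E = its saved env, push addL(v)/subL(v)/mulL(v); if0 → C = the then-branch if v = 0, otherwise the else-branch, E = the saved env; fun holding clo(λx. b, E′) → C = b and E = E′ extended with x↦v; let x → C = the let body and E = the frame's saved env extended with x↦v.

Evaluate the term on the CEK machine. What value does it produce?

Answer: -9

Machine steps:
t=0: ⟨C=(((λv. ((λu. ((λy. y) -2)) v)) (if0 ((λy. 4) -1) then (-2 * 3) else 1)) - ((λw. ((λv. 7) w)) -4)); E=∅; K=∅⟩
t=1: ⟨C=((λv. ((λu. ((λy. y) -2)) v)) (if0 ((λy. 4) -1) then (-2 * 3) else 1)); E=∅; K=[subR]⟩
t=2: ⟨C=(λv. ((λu. ((λy. y) -2)) v)); E=∅; K=[arg :: subR]⟩
t=3: ⟨C=(if0 ((λy. 4) -1) then (-2 * 3) else 1); E=∅; K=[fun :: subR]⟩
t=4: ⟨C=((λy. 4) -1); E=∅; K=[if0 :: fun :: subR]⟩
t=5: ⟨C=(λy. 4); E=∅; K=[arg :: if0 :: fun :: subR]⟩
t=6: ⟨C=-1; E=∅; K=[fun :: if0 :: fun :: subR]⟩
t=7: ⟨C=4; E={y↦-1}; K=[if0 :: fun :: subR]⟩
t=8: ⟨C=1; E=∅; K=[fun :: subR]⟩
t=9: ⟨C=((λu. ((λy. y) -2)) v); E={v↦1}; K=[subR]⟩
t=10: ⟨C=(λu. ((λy. y) -2)); E={v↦1}; K=[arg :: subR]⟩
t=11: ⟨C=v; E={v↦1}; K=[fun :: subR]⟩
t=12: ⟨C=((λy. y) -2); E={u↦1, v↦1}; K=[subR]⟩
t=13: ⟨C=(λy. y); E={u↦1, v↦1}; K=[arg :: subR]⟩
t=14: ⟨C=-2; E={u↦1, v↦1}; K=[fun :: subR]⟩
t=15: ⟨C=y; E={y↦-2, u↦1, v↦1}; K=[subR]⟩
t=16: ⟨C=((λw. ((λv. 7) w)) -4); E=∅; K=[subL(-2)]⟩
t=17: ⟨C=(λw. ((λv. 7) w)); E=∅; K=[arg :: subL(-2)]⟩
t=18: ⟨C=-4; E=∅; K=[fun :: subL(-2)]⟩
t=19: ⟨C=((λv. 7) w); E={w↦-4}; K=[subL(-2)]⟩
t=20: ⟨C=(λv. 7); E={w↦-4}; K=[arg :: subL(-2)]⟩
t=21: ⟨C=w; E={w↦-4}; K=[fun :: subL(-2)]⟩
t=22: ⟨C=7; E={v↦-4, w↦-4}; K=[subL(-2)]⟩
→ final value -9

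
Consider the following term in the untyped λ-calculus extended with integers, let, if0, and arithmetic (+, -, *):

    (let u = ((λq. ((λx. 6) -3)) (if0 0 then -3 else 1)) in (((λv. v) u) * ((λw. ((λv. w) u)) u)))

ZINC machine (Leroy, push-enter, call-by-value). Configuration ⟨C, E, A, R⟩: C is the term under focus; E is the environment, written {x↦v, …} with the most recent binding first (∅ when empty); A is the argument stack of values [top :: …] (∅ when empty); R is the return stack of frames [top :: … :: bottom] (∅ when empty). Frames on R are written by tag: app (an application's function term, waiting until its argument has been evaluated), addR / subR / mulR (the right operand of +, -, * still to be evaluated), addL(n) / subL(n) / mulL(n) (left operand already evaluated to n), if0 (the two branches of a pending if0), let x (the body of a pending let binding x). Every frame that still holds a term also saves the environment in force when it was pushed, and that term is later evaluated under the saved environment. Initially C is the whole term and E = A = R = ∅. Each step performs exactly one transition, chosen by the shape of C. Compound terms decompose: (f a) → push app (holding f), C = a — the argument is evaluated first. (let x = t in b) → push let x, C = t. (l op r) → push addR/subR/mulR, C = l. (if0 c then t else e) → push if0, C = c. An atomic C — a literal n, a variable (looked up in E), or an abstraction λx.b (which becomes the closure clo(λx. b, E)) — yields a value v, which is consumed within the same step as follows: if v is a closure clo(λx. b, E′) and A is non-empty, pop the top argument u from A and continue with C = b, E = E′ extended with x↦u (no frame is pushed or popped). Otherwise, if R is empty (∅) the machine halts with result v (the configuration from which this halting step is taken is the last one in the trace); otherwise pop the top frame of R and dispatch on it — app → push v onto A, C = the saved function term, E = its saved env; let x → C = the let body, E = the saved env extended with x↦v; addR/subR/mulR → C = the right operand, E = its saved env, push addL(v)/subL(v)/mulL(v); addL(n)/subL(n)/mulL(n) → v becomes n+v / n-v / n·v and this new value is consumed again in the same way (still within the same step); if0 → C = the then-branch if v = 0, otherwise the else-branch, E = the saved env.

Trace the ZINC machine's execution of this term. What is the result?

0. [C=(let u = ((λq. ((λx. 6) -3)) (if0 0 then -3 else 1)) in (((λv. v) u) * ((λw. ((λv. w) u)) u))) | E=∅ | A=∅ | R=∅]
1. [C=((λq. ((λx. 6) -3)) (if0 0 then -3 else 1)) | E=∅ | A=∅ | R=[let u]]
2. [C=(if0 0 then -3 else 1) | E=∅ | A=∅ | R=[app :: let u]]
3. [C=0 | E=∅ | A=∅ | R=[if0 :: app :: let u]]
4. [C=-3 | E=∅ | A=∅ | R=[app :: let u]]
5. [C=(λq. ((λx. 6) -3)) | E=∅ | A=[-3] | R=[let u]]
6. [C=((λx. 6) -3) | E={q↦-3} | A=∅ | R=[let u]]
7. [C=-3 | E={q↦-3} | A=∅ | R=[app :: let u]]
8. [C=(λx. 6) | E={q↦-3} | A=[-3] | R=[let u]]
9. [C=6 | E={x↦-3, q↦-3} | A=∅ | R=[let u]]
10. [C=(((λv. v) u) * ((λw. ((λv. w) u)) u)) | E={u↦6} | A=∅ | R=∅]
11. [C=((λv. v) u) | E={u↦6} | A=∅ | R=[mulR]]
12. [C=u | E={u↦6} | A=∅ | R=[app :: mulR]]
13. [C=(λv. v) | E={u↦6} | A=[6] | R=[mulR]]
14. [C=v | E={v↦6, u↦6} | A=∅ | R=[mulR]]
15. [C=((λw. ((λv. w) u)) u) | E={u↦6} | A=∅ | R=[mulL(6)]]
16. [C=u | E={u↦6} | A=∅ | R=[app :: mulL(6)]]
17. [C=(λw. ((λv. w) u)) | E={u↦6} | A=[6] | R=[mulL(6)]]
18. [C=((λv. w) u) | E={w↦6, u↦6} | A=∅ | R=[mulL(6)]]
19. [C=u | E={w↦6, u↦6} | A=∅ | R=[app :: mulL(6)]]
20. [C=(λv. w) | E={w↦6, u↦6} | A=[6] | R=[mulL(6)]]
21. [C=w | E={v↦6, w↦6, u↦6} | A=∅ | R=[mulL(6)]]
→ final value 36

Answer: 36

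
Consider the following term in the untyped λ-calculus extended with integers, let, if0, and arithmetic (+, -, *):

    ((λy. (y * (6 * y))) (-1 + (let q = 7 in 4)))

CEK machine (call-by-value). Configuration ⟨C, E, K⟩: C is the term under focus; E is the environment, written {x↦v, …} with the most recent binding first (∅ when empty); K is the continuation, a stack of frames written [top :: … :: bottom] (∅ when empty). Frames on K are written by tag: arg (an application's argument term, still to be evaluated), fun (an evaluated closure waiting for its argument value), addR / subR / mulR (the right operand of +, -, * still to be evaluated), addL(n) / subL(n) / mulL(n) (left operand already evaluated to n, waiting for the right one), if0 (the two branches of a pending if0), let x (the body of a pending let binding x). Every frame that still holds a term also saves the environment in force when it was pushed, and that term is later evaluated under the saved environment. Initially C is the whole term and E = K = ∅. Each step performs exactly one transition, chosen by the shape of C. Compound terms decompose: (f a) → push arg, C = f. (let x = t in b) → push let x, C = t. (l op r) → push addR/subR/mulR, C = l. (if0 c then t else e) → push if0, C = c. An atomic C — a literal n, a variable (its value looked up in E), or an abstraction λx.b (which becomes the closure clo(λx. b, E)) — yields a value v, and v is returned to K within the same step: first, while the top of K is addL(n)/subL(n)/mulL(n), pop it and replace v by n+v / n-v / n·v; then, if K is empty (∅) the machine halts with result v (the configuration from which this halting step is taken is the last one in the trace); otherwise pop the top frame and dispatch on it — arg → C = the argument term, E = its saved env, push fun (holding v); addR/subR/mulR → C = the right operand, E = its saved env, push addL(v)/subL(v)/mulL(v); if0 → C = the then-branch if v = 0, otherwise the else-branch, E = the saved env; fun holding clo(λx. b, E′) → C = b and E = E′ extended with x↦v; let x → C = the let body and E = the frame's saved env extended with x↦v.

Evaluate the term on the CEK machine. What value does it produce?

0. [C=((λy. (y * (6 * y))) (-1 + (let q = 7 in 4))) | E=∅ | K=∅]
1. [C=(λy. (y * (6 * y))) | E=∅ | K=[arg]]
2. [C=(-1 + (let q = 7 in 4)) | E=∅ | K=[fun]]
3. [C=-1 | E=∅ | K=[addR :: fun]]
4. [C=(let q = 7 in 4) | E=∅ | K=[addL(-1) :: fun]]
5. [C=7 | E=∅ | K=[let q :: addL(-1) :: fun]]
6. [C=4 | E={q↦7} | K=[addL(-1) :: fun]]
7. [C=(y * (6 * y)) | E={y↦3} | K=∅]
8. [C=y | E={y↦3} | K=[mulR]]
9. [C=(6 * y) | E={y↦3} | K=[mulL(3)]]
10. [C=6 | E={y↦3} | K=[mulR :: mulL(3)]]
11. [C=y | E={y↦3} | K=[mulL(6) :: mulL(3)]]
→ final value 54

Answer: 54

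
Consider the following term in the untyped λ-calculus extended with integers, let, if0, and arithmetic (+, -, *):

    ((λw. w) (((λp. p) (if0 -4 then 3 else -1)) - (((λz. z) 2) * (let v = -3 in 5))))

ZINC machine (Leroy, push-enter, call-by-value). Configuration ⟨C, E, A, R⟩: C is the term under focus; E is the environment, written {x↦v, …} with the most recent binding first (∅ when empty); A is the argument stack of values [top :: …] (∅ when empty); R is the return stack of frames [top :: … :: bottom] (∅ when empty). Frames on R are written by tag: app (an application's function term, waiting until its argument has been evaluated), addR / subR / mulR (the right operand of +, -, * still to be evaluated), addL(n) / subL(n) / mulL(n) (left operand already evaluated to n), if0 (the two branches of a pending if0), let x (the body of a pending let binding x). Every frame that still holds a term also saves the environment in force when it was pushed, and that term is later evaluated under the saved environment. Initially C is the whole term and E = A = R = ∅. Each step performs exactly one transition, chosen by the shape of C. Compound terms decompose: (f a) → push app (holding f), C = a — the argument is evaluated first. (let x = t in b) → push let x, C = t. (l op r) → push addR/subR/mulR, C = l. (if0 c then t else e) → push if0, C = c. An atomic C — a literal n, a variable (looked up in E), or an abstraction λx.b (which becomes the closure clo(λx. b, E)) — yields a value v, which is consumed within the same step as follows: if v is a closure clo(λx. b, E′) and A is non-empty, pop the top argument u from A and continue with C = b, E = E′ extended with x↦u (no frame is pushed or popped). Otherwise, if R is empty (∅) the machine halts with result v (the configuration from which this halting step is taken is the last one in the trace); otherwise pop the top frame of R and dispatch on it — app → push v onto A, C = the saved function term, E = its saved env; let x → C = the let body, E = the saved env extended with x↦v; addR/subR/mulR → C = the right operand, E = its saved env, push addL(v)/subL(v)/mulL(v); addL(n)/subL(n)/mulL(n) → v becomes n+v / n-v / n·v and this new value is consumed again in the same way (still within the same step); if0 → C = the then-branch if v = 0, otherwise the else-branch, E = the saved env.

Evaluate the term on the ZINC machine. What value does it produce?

Answer: -11

Execution trace:
step 0: <C=((λw. w) (((λp. p) (if0 -4 then 3 else -1)) - (((λz. z) 2) * (let v = -3 in 5)))), E=∅, A=∅, R=∅>
step 1: <C=(((λp. p) (if0 -4 then 3 else -1)) - (((λz. z) 2) * (let v = -3 in 5))), E=∅, A=∅, R=[app]>
step 2: <C=((λp. p) (if0 -4 then 3 else -1)), E=∅, A=∅, R=[subR :: app]>
step 3: <C=(if0 -4 then 3 else -1), E=∅, A=∅, R=[app :: subR :: app]>
step 4: <C=-4, E=∅, A=∅, R=[if0 :: app :: subR :: app]>
step 5: <C=-1, E=∅, A=∅, R=[app :: subR :: app]>
step 6: <C=(λp. p), E=∅, A=[-1], R=[subR :: app]>
step 7: <C=p, E={p↦-1}, A=∅, R=[subR :: app]>
step 8: <C=(((λz. z) 2) * (let v = -3 in 5)), E=∅, A=∅, R=[subL(-1) :: app]>
step 9: <C=((λz. z) 2), E=∅, A=∅, R=[mulR :: subL(-1) :: app]>
step 10: <C=2, E=∅, A=∅, R=[app :: mulR :: subL(-1) :: app]>
step 11: <C=(λz. z), E=∅, A=[2], R=[mulR :: subL(-1) :: app]>
step 12: <C=z, E={z↦2}, A=∅, R=[mulR :: subL(-1) :: app]>
step 13: <C=(let v = -3 in 5), E=∅, A=∅, R=[mulL(2) :: subL(-1) :: app]>
step 14: <C=-3, E=∅, A=∅, R=[let v :: mulL(2) :: subL(-1) :: app]>
step 15: <C=5, E={v↦-3}, A=∅, R=[mulL(2) :: subL(-1) :: app]>
step 16: <C=(λw. w), E=∅, A=[-11], R=∅>
step 17: <C=w, E={w↦-11}, A=∅, R=∅>
→ final value -11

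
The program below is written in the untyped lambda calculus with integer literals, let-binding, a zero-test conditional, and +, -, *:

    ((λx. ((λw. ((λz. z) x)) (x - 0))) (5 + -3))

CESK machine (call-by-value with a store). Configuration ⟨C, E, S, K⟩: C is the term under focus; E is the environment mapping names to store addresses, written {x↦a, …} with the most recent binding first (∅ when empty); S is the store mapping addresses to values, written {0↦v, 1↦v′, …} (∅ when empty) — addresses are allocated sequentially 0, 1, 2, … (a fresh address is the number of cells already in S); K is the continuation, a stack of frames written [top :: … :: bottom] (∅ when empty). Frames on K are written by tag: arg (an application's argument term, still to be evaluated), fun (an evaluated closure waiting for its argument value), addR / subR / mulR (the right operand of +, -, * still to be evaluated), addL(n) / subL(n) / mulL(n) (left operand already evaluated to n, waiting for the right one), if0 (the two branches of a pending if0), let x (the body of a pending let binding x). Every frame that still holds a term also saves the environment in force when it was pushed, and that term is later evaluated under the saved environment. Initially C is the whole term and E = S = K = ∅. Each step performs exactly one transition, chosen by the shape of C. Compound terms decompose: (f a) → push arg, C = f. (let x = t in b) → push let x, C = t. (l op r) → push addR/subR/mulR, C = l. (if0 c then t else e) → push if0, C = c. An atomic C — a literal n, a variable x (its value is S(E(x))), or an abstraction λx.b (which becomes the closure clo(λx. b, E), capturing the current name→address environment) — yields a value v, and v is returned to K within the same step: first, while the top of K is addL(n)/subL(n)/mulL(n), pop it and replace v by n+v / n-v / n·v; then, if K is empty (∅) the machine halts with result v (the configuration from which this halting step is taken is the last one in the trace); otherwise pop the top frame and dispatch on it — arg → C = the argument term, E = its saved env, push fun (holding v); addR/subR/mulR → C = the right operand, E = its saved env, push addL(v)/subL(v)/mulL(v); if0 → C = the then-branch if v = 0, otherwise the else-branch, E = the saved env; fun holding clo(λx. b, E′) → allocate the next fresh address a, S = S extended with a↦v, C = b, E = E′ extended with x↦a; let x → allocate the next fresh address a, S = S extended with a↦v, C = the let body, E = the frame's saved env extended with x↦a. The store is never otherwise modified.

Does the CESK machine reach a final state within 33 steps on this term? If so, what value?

[0] [C=((λx. ((λw. ((λz. z) x)) (x - 0))) (5 + -3)) | E=∅ | S=∅ | K=∅]
[1] [C=(λx. ((λw. ((λz. z) x)) (x - 0))) | E=∅ | S=∅ | K=[arg]]
[2] [C=(5 + -3) | E=∅ | S=∅ | K=[fun]]
[3] [C=5 | E=∅ | S=∅ | K=[addR :: fun]]
[4] [C=-3 | E=∅ | S=∅ | K=[addL(5) :: fun]]
[5] [C=((λw. ((λz. z) x)) (x - 0)) | E={x↦0} | S={0↦2} | K=∅]
[6] [C=(λw. ((λz. z) x)) | E={x↦0} | S={0↦2} | K=[arg]]
[7] [C=(x - 0) | E={x↦0} | S={0↦2} | K=[fun]]
[8] [C=x | E={x↦0} | S={0↦2} | K=[subR :: fun]]
[9] [C=0 | E={x↦0} | S={0↦2} | K=[subL(2) :: fun]]
[10] [C=((λz. z) x) | E={w↦1, x↦0} | S={0↦2, 1↦2} | K=∅]
[11] [C=(λz. z) | E={w↦1, x↦0} | S={0↦2, 1↦2} | K=[arg]]
[12] [C=x | E={w↦1, x↦0} | S={0↦2, 1↦2} | K=[fun]]
[13] [C=z | E={z↦2, w↦1, x↦0} | S={0↦2, 1↦2, 2↦2} | K=∅]
→ final value 2

Answer: 2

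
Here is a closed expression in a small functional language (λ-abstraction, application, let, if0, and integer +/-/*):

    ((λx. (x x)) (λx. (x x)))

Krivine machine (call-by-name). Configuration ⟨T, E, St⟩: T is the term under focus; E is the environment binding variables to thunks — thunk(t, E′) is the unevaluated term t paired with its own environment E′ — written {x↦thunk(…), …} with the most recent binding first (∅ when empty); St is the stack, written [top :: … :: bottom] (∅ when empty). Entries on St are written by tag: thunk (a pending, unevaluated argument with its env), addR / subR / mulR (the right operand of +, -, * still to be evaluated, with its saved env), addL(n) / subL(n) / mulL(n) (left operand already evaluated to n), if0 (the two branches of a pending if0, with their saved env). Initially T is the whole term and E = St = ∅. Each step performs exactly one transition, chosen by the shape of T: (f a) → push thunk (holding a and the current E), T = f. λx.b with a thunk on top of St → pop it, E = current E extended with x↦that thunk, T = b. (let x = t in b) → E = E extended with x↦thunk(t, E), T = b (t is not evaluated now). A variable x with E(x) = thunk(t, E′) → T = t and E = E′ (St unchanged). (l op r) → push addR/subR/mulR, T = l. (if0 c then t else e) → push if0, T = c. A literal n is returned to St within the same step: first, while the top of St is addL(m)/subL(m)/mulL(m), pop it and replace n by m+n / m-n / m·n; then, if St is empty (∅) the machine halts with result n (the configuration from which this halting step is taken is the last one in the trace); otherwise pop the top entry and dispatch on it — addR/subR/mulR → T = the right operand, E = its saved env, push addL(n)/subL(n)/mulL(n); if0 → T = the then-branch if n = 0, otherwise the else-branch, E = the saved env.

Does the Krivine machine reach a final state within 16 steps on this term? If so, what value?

Answer: DIVERGES (no final state within 16 steps)

Derivation:
step 0: [T=((λx. (x x)) (λx. (x x))) | E=∅ | St=∅]
step 1: [T=(λx. (x x)) | E=∅ | St=[thunk]]
step 2: [T=(x x) | E={x↦thunk((λx. (x x)), ∅)} | St=∅]
step 3: [T=x | E={x↦thunk((λx. (x x)), ∅)} | St=[thunk]]
step 4: [T=(λx. (x x)) | E=∅ | St=[thunk]]
step 5: [T=(x x) | E={x↦thunk(x, {x↦thunk((λx. (x x)), ∅)})} | St=∅]
step 6: [T=x | E={x↦thunk(x, {x↦thunk((λx. (x x)), ∅)})} | St=[thunk]]
step 7: [T=x | E={x↦thunk((λx. (x x)), ∅)} | St=[thunk]]
step 8: [T=(λx. (x x)) | E=∅ | St=[thunk]]
step 9: [T=(x x) | E={x↦thunk(x, {x↦thunk(x, {x↦thunk((λx. (x x)), ∅)})})} | St=∅]
step 10: [T=x | E={x↦thunk(x, {x↦thunk(x, {x↦thunk((λx. (x x)), ∅)})})} | St=[thunk]]
step 11: [T=x | E={x↦thunk(x, {x↦thunk((λx. (x x)), ∅)})} | St=[thunk]]
step 12: [T=x | E={x↦thunk((λx. (x x)), ∅)} | St=[thunk]]
step 13: [T=(λx. (x x)) | E=∅ | St=[thunk]]
step 14: [T=(x x) | E={x↦thunk(x, {x↦thunk(x, {x↦thunk(x, {x↦thunk((λx. (x x)), ∅)})})})} | St=∅]
step 15: [T=x | E={x↦thunk(x, {x↦thunk(x, {x↦thunk(x, {x↦thunk((λx. (x x)), ∅)})})})} | St=[thunk]]
step 16: [T=x | E={x↦thunk(x, {x↦thunk(x, {x↦thunk((λx. (x x)), ∅)})})} | St=[thunk]]
→ 16 transitions taken and the configuration is still not final: no result within 16 steps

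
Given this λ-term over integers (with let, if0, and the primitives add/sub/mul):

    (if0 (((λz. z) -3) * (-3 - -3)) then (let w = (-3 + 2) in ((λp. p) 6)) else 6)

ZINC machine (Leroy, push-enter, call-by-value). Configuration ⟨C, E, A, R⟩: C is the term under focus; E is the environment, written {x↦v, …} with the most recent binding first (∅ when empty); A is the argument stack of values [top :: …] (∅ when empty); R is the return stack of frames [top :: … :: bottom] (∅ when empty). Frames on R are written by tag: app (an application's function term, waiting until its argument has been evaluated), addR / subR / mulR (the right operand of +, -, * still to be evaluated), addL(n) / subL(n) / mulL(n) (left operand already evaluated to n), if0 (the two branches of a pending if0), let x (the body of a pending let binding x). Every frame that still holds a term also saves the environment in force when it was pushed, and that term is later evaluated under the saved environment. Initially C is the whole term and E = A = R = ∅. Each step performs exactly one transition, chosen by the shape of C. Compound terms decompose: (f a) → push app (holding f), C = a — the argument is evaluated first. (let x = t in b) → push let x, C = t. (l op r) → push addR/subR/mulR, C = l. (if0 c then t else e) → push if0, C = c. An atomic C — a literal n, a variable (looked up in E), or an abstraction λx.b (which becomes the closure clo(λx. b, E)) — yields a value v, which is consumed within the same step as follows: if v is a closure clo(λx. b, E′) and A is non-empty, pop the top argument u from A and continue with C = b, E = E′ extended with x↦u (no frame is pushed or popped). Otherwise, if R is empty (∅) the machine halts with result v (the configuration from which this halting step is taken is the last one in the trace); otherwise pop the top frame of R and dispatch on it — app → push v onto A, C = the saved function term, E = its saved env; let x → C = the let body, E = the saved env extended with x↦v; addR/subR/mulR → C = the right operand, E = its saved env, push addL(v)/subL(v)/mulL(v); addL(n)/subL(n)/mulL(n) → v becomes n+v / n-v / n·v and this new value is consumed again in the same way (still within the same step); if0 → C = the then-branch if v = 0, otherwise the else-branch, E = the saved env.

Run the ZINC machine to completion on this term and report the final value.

Answer: 6

Machine steps:
step 0: <C=(if0 (((λz. z) -3) * (-3 - -3)) then (let w = (-3 + 2) in ((λp. p) 6)) else 6), E=∅, A=∅, R=∅>
step 1: <C=(((λz. z) -3) * (-3 - -3)), E=∅, A=∅, R=[if0]>
step 2: <C=((λz. z) -3), E=∅, A=∅, R=[mulR :: if0]>
step 3: <C=-3, E=∅, A=∅, R=[app :: mulR :: if0]>
step 4: <C=(λz. z), E=∅, A=[-3], R=[mulR :: if0]>
step 5: <C=z, E={z↦-3}, A=∅, R=[mulR :: if0]>
step 6: <C=(-3 - -3), E=∅, A=∅, R=[mulL(-3) :: if0]>
step 7: <C=-3, E=∅, A=∅, R=[subR :: mulL(-3) :: if0]>
step 8: <C=-3, E=∅, A=∅, R=[subL(-3) :: mulL(-3) :: if0]>
step 9: <C=(let w = (-3 + 2) in ((λp. p) 6)), E=∅, A=∅, R=∅>
step 10: <C=(-3 + 2), E=∅, A=∅, R=[let w]>
step 11: <C=-3, E=∅, A=∅, R=[addR :: let w]>
step 12: <C=2, E=∅, A=∅, R=[addL(-3) :: let w]>
step 13: <C=((λp. p) 6), E={w↦-1}, A=∅, R=∅>
step 14: <C=6, E={w↦-1}, A=∅, R=[app]>
step 15: <C=(λp. p), E={w↦-1}, A=[6], R=∅>
step 16: <C=p, E={p↦6, w↦-1}, A=∅, R=∅>
→ final value 6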